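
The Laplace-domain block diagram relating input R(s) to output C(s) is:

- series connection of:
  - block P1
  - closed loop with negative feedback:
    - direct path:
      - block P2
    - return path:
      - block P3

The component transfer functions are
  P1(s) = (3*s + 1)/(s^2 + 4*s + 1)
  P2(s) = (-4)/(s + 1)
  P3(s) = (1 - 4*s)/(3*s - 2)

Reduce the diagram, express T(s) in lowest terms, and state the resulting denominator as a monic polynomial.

[1] apply the feedback formula to P2, P3 = (8 - 12*s)/(3*s^2 + 17*s - 6)
[2] cascade P1, [P2/(1+P2*P3)] = (-36*s^2 + 12*s + 8)/(3*s^4 + 29*s^3 + 65*s^2 - 7*s - 6)
The result of step 2 is T(s) in lowest terms. Its denominator has leading coefficient 3; dividing the denominator through by 3 makes it monic.

Therefore the answer is s^4 + 29*s^3/3 + 65*s^2/3 - 7*s/3 - 2.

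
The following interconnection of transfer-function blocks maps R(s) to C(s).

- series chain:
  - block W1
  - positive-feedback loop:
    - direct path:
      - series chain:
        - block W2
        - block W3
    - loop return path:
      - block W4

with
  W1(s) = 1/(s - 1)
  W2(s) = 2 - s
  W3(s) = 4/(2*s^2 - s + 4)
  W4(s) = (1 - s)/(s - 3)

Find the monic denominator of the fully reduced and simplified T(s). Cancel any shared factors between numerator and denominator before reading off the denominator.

Reducing step by step:

Step 1 - combine W2, W3 in series: (8 - 4*s)/(2*s^2 - s + 4)
Step 2 - reduce the feedback loop with forward (W2*W3) and return W4: (-4*s^2 + 20*s - 24)/(2*s^3 - 11*s^2 + 19*s - 20)
Step 3 - cascade W1, [(W2*W3)/(1-(W2*W3)*W4)]: (-4*s^2 + 20*s - 24)/(2*s^4 - 13*s^3 + 30*s^2 - 39*s + 20)
The result of step 3 is T(s) in lowest terms. Its denominator has leading coefficient 2; dividing the denominator through by 2 makes it monic.

Answer: s^4 - 13*s^3/2 + 15*s^2 - 39*s/2 + 10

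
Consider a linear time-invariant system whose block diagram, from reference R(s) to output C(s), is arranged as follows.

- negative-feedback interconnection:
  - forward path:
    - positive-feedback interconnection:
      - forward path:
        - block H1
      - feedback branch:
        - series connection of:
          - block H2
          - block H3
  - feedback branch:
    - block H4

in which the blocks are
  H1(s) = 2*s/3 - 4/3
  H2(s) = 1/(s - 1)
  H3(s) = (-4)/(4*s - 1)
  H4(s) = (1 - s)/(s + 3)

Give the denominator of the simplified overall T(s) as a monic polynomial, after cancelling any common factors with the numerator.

Answer: s^4 - 23*s^3/4 + 19*s^2/8 + s + 43/8

Working:
Step 1: reduce the series chain H2, H3: (-4)/(4*s^2 - 5*s + 1)
Step 2: apply the feedback formula to H1, (H2*H3): (8*s^3 - 26*s^2 + 22*s - 4)/(12*s^2 - 7*s - 13)
Step 3: reduce the feedback loop with forward [H1/(1-H1*(H2*H3))] and return H4: (-8*s^4 + 2*s^3 + 56*s^2 - 62*s + 12)/(8*s^4 - 46*s^3 + 19*s^2 + 8*s + 43)
T(s) is the step-3 result (common factors already cancelled). Leading coefficient of the denominator: 8. Divide through by 8 for the monic polynomial.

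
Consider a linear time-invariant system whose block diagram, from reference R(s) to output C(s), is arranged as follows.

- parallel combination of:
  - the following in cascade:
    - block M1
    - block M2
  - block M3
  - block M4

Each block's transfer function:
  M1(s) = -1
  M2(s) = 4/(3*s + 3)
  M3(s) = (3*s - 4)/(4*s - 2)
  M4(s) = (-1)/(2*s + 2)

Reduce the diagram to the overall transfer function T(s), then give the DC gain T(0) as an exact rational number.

Step 1 - series reduction of M1, M2 = (-4)/(3*s + 3)
Step 2 - reduce the parallel group (M1*M2), M3, M4 = (9*s^2 - 25*s - 1)/(12*s^2 + 6*s - 6)
DC gain: substitute s = 0 into T(s) from step 2: T(0) = -1/(-6) = 1/6.

Answer: 1/6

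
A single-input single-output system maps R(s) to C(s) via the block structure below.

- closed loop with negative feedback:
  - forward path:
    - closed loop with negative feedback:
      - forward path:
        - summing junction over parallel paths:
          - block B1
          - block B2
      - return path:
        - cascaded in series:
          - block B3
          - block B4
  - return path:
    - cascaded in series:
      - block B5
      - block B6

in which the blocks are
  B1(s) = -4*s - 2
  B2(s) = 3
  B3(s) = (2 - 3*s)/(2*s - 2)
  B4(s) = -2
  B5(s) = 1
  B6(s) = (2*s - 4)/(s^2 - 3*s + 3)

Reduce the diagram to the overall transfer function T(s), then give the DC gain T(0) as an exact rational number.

Step 1 - parallel reduction of B1, B2 = 1 - 4*s
Step 2 - reduce the series chain B3, B4 = (3*s - 2)/(s - 1)
Step 3 - close the feedback loop around (B1+B2), (B3*B4) = (4*s^2 - 5*s + 1)/(12*s^2 - 12*s + 3)
Step 4 - combine B5, B6 in series = (2*s - 4)/(s^2 - 3*s + 3)
Step 5 - feedback reduction of [(B1+B2)/(1+(B1+B2)*(B3*B4))], (B5*B6) = (4*s^4 - 17*s^3 + 28*s^2 - 18*s + 3)/(12*s^4 - 40*s^3 + 49*s^2 - 23*s + 5)
The step-5 result is T(s). Setting s = 0: T(0) = 3/5.

Final answer: 3/5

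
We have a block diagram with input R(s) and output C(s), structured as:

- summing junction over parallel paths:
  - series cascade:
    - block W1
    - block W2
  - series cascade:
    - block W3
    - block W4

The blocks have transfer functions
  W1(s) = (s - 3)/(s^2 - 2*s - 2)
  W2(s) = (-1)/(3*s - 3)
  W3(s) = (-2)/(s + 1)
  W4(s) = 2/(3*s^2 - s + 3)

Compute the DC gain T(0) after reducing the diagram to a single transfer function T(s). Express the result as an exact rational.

Step 1. reduce the series chain W1, W2, giving (3 - s)/(3*s^3 - 9*s^2 + 6)
Step 2. cascade W3, W4, giving (-4)/(3*s^3 + 2*s^2 + 2*s + 3)
Step 3. reduce the parallel group (W1*W2), (W3*W4), giving (-3*s^4 - 5*s^3 + 40*s^2 + 3*s - 15)/(9*s^6 - 21*s^5 - 12*s^4 + 9*s^3 - 15*s^2 + 12*s + 18)
Step 3 gives the overall T(s). Then T(0) = -15/18 = -5/6.

Answer: -5/6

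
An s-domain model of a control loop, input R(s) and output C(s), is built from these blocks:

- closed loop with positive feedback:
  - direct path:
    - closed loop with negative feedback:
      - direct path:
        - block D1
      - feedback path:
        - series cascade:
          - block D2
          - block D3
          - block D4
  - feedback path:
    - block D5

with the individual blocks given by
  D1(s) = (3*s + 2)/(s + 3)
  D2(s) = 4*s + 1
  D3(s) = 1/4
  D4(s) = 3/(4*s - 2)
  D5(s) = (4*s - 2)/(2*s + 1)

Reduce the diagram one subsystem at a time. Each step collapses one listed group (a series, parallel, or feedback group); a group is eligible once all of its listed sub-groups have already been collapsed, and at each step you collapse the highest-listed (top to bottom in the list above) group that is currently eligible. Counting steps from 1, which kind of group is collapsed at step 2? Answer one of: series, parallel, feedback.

The answer is feedback.

Reasoning:
(1) reduce the series chain D2, D3, D4
(2) reduce the feedback loop with forward D1 and return (D2*D3*D4)
(3) feedback reduction of [D1/(1+D1*(D2*D3*D4))], D5
The group at step 2 is a feedback group.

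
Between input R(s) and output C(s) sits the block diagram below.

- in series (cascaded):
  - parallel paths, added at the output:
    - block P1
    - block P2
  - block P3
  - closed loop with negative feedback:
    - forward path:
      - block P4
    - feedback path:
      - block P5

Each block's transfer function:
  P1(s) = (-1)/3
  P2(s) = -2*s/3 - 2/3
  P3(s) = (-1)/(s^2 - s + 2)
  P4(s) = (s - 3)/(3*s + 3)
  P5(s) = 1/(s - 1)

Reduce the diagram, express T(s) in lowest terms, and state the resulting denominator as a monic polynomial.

The answer is s^4 - 2*s^3/3 - s^2/3 + 8*s/3 - 4.

Reasoning:
1. combine P1, P2 in parallel = -2*s/3 - 1
2. apply the feedback formula to P4, P5 = (s^2 - 4*s + 3)/(3*s^2 + s - 6)
3. series reduction of (P1+P2), P3, [P4/(1+P4*P5)] = (2*s^3 - 5*s^2 - 6*s + 9)/(9*s^4 - 6*s^3 - 3*s^2 + 24*s - 36)
The result of step 3 is T(s) in lowest terms. Its denominator has leading coefficient 9; dividing the denominator through by 9 makes it monic.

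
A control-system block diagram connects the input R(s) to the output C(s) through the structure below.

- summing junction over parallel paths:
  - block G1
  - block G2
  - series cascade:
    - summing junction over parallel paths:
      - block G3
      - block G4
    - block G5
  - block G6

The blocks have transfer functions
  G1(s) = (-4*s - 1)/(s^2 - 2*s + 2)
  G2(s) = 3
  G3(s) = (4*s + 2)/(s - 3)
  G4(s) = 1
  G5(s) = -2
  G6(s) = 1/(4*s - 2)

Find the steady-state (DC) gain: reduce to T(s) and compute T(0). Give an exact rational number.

Step 1. combine G3, G4 in parallel, giving (5*s - 1)/(s - 3)
Step 2. combine (G3+G4), G5 in series, giving (2 - 10*s)/(s - 3)
Step 3. reduce the parallel group G1, G2, ((G3+G4)*G5), G6, giving (-28*s^4 + 27*s^3 + 33*s^2 - 58*s + 16)/(4*s^4 - 22*s^3 + 42*s^2 - 40*s + 12)
That last expression is T(s); at s = 0 only the constant terms survive, so T(0) = 16/12 = 4/3.

Therefore the answer is 4/3.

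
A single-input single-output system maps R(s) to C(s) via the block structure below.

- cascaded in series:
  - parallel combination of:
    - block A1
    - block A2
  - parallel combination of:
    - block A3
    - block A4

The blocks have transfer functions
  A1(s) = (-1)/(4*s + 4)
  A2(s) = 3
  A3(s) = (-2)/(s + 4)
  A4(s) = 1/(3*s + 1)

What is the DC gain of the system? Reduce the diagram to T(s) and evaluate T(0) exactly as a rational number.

1. reduce the parallel group A1, A2; result (12*s + 11)/(4*s + 4)
2. sum the parallel branches A3, A4; result (2 - 5*s)/(3*s^2 + 13*s + 4)
3. reduce the series chain (A1+A2), (A3+A4); result (-60*s^2 - 31*s + 22)/(12*s^3 + 64*s^2 + 68*s + 16)
Evaluating the step-3 result (the overall T(s)) at s = 0 gives T(0) = 22/16 = 11/8.

Answer: 11/8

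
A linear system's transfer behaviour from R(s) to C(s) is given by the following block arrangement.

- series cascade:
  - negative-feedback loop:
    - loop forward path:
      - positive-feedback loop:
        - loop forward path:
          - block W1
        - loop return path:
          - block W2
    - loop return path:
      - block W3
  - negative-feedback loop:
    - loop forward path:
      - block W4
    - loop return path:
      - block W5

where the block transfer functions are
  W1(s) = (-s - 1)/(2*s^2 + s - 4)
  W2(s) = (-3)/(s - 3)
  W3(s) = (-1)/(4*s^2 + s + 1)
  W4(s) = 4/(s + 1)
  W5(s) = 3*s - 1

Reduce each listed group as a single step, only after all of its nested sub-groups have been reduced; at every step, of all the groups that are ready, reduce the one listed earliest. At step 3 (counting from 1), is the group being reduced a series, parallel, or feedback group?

[1] feedback reduction of W1, W2
[2] close the feedback loop around [W1/(1-W1*W2)], W3
[3] reduce the feedback loop with forward W4 and return W5
[4] combine [[W1/(1-W1*W2)]/(1+[W1/(1-W1*W2)]*W3)], [W4/(1+W4*W5)] in series
Step 3 collapses a feedback group.

Therefore the answer is feedback.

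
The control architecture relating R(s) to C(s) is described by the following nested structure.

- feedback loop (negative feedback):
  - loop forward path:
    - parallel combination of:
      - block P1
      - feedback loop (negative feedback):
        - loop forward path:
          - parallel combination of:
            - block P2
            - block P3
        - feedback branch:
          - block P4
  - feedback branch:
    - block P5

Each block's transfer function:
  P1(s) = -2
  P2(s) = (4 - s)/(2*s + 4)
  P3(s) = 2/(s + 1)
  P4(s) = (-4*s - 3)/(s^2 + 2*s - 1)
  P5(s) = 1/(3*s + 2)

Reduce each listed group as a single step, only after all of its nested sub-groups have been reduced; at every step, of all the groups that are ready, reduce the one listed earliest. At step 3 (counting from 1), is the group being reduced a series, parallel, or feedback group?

Reducing step by step:

Step 1 - parallel reduction of P2, P3
Step 2 - close the feedback loop around (P2+P3), P4
Step 3 - sum the parallel branches P1, [(P2+P3)/(1+(P2+P3)*P4)]
Step 4 - apply the feedback formula to (P1+[(P2+P3)/(1+(P2+P3)*P4)]), P5
Step 3: parallel.

Answer: parallel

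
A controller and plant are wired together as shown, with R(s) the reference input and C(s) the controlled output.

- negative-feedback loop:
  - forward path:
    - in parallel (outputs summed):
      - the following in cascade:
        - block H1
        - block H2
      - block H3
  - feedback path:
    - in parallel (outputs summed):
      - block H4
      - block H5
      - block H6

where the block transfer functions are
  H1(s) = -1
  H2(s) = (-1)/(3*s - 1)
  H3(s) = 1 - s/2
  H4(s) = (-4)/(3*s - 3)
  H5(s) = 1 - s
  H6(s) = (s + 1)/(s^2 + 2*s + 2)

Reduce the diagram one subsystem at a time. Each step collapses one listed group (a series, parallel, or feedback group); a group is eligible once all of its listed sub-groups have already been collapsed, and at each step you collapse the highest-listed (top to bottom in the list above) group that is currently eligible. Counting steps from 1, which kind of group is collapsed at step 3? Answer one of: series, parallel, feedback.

1. reduce the series chain H1, H2
2. combine (H1*H2), H3 in parallel
3. parallel reduction of H4, H5, H6
4. close the feedback loop around ((H1*H2)+H3), (H4+H5+H6)
At step 3 the group reduced is parallel.

Hence the answer: parallel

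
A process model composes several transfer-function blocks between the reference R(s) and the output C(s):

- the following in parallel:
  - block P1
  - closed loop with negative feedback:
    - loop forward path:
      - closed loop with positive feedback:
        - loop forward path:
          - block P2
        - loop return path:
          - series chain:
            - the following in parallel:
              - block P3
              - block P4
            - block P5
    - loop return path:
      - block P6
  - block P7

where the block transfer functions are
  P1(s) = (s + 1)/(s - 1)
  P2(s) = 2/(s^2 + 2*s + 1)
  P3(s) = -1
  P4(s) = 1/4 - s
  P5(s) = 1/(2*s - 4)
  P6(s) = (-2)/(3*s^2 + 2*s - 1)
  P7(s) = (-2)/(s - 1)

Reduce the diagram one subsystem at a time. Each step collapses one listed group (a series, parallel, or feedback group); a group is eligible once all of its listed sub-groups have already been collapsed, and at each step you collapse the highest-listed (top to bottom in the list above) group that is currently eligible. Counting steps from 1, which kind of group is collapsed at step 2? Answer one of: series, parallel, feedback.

Step 1: sum the parallel branches P3, P4
Step 2: cascade (P3+P4), P5
Step 3: close the feedback loop around P2, ((P3+P4)*P5)
Step 4: apply the feedback formula to [P2/(1-P2*((P3+P4)*P5))], P6
Step 5: add P1, [[P2/(1-P2*((P3+P4)*P5))]/(1+[P2/(1-P2*((P3+P4)*P5))]*P6)], P7 (parallel)
Step 2: series.

Therefore the answer is series.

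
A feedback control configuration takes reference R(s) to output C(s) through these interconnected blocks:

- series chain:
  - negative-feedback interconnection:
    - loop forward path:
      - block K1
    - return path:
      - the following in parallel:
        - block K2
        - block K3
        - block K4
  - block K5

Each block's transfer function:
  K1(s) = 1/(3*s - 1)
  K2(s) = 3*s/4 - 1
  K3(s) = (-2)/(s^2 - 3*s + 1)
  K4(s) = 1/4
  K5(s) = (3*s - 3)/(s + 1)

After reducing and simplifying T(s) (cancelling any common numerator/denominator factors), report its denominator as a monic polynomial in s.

(1) combine K2, K3, K4 in parallel -> (3*s^3 - 12*s^2 + 12*s - 11)/(4*s^2 - 12*s + 4)
(2) close the feedback loop around K1, (K2+K3+K4) -> (4*s^2 - 12*s + 4)/(15*s^3 - 52*s^2 + 36*s - 15)
(3) series reduction of [K1/(1+K1*(K2+K3+K4))], K5 -> (12*s^3 - 48*s^2 + 48*s - 12)/(15*s^4 - 37*s^3 - 16*s^2 + 21*s - 15)
Step 3 gives the fully reduced T(s), with no common factor left to cancel. The denominator's leading coefficient is 15, so divide each of its coefficients by 15 to get the monic form.

Answer: s^4 - 37*s^3/15 - 16*s^2/15 + 7*s/5 - 1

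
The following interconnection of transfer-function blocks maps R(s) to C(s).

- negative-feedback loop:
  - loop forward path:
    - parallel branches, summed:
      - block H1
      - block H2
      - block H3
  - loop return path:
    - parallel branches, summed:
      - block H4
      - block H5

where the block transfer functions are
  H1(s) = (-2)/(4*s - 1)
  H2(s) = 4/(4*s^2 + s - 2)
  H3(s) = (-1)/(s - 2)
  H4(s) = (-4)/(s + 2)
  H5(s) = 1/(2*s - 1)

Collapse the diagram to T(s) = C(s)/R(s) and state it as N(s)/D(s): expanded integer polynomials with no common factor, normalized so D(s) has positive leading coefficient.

Reducing step by step:

[1] sum the parallel branches H1, H2, H3 = (-24*s^3 + 30*s^2 - 19*s - 2)/(16*s^4 - 32*s^3 - 9*s^2 + 20*s - 4)
[2] reduce the parallel group H4, H5 = (6 - 7*s)/(2*s^2 + 3*s - 2)
[3] feedback reduction of (H1+H2+H3), (H4+H5); the result is T(s) itself (integer coefficients, no common factor, positive leading denominator coefficient)

Answer: (-48*s^5 - 12*s^4 + 100*s^3 - 121*s^2 + 32*s + 4)/(32*s^6 - 16*s^5 + 22*s^4 - 277*s^3 + 383*s^2 - 152*s - 4)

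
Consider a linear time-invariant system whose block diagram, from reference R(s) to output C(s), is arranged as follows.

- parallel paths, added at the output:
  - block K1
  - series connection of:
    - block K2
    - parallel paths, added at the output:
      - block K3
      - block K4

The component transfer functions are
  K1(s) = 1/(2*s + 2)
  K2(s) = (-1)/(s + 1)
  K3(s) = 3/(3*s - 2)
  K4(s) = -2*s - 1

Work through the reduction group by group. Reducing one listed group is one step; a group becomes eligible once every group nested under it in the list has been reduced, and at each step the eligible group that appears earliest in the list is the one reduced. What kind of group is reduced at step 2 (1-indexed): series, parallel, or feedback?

Step 1: parallel reduction of K3, K4
Step 2: reduce the series chain K2, (K3+K4)
Step 3: combine K1, (K2*(K3+K4)) in parallel
So the answer for step 2 is series.

Final answer: series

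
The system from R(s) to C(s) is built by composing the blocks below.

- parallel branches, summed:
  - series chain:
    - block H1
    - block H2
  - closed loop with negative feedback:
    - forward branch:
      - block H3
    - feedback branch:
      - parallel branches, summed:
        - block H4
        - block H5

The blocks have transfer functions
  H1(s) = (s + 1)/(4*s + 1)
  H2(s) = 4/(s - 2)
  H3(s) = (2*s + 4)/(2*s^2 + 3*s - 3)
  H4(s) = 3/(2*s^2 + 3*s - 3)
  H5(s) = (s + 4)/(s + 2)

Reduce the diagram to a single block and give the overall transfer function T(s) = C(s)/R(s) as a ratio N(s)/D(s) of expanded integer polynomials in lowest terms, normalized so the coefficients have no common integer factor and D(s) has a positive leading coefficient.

Reducing step by step:

Step 1. reduce the series chain H1, H2 gives (4*s + 4)/(4*s^2 - 7*s - 2)
Step 2. add H4, H5 (parallel) gives (2*s^3 + 11*s^2 + 12*s - 6)/(2*s^3 + 7*s^2 + 3*s - 6)
Step 3. feedback reduction of H3, (H4+H5) gives (4*s^3 + 14*s^2 + 6*s - 12)/(4*s^4 + 16*s^3 + 19*s^2 + 6*s - 3)
Step 4. reduce the parallel group (H1*H2), [H3/(1+H3*(H4+H5))]; the result is T(s) itself (integer coefficients, no common factor, positive leading denominator coefficient)

Answer: (32*s^5 + 108*s^4 + 58*s^3 - 18*s^2 + 84*s + 12)/(16*s^6 + 36*s^5 - 44*s^4 - 141*s^3 - 92*s^2 + 9*s + 6)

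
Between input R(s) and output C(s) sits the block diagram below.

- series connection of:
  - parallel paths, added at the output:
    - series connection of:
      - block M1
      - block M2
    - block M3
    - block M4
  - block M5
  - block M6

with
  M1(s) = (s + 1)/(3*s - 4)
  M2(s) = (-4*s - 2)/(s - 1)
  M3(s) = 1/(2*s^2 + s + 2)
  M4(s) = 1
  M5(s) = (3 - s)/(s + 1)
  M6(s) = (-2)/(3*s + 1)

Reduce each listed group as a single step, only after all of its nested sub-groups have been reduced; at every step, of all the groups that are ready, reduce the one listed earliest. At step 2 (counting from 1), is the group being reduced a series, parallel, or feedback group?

Reducing step by step:

Step 1 - multiply M1, M2 (series)
Step 2 - reduce the parallel group (M1*M2), M3, M4
Step 3 - cascade ((M1*M2)+M3+M4), M5, M6
Step 2 collapses a parallel group.

Answer: parallel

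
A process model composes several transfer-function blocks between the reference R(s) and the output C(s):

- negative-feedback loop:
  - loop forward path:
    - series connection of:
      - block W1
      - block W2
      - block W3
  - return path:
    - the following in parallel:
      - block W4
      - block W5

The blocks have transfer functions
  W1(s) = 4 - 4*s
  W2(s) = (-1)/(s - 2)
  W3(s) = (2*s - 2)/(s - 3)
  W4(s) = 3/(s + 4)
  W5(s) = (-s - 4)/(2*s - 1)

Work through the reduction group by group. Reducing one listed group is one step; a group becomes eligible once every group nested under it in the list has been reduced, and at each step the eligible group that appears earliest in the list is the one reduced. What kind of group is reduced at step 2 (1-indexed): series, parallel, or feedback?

The answer is parallel.

Reasoning:
Step 1: combine W1, W2, W3 in series
Step 2: combine W4, W5 in parallel
Step 3: apply the feedback formula to (W1*W2*W3), (W4+W5)
Step 2: parallel.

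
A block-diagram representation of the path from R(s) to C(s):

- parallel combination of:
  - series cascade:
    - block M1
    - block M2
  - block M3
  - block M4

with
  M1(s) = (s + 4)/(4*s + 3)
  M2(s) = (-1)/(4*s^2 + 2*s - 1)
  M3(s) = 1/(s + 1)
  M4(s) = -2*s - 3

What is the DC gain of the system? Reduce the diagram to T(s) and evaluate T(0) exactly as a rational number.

Step 1. series reduction of M1, M2, giving (-s - 4)/(16*s^3 + 20*s^2 + 2*s - 3)
Step 2. reduce the parallel group (M1*M2), M3, M4, giving (-32*s^5 - 120*s^4 - 136*s^3 - 45*s^2 + 6*s + 2)/(16*s^4 + 36*s^3 + 22*s^2 - s - 3)
That last expression is T(s); at s = 0 only the constant terms survive, so T(0) = 2/(-3) = -2/3.

Hence the answer: -2/3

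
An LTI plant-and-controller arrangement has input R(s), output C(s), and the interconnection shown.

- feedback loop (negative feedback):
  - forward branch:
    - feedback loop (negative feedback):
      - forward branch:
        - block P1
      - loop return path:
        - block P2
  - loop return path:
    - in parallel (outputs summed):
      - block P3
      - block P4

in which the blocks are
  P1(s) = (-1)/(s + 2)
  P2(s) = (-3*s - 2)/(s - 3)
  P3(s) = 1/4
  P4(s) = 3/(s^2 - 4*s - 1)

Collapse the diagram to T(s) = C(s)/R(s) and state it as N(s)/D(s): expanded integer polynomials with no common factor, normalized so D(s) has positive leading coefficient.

The answer is (-4*s^3 + 28*s^2 - 44*s - 12)/(4*s^4 - 9*s^3 - 45*s^2 + 33*s + 49).

Reasoning:
Step 1: feedback reduction of P1, P2 gives (3 - s)/(s^2 + 2*s - 4)
Step 2: add P3, P4 (parallel) gives (s^2 - 4*s + 11)/(4*s^2 - 16*s - 4)
Step 3: feedback reduction of [P1/(1+P1*P2)], (P3+P4); the result is T(s) itself (integer coefficients, no common factor, positive leading denominator coefficient)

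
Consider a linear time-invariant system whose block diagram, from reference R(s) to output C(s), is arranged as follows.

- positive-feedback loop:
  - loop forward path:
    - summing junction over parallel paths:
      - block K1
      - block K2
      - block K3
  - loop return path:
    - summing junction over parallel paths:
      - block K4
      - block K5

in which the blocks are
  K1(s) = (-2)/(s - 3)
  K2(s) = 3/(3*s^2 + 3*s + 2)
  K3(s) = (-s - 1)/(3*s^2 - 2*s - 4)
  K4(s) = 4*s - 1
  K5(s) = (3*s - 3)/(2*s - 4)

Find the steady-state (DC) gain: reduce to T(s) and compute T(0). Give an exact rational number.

(1) parallel reduction of K1, K2, K3 gives (-21*s^4 + 6*s^3 + 4*s^2 + 51*s + 58)/(9*s^5 - 24*s^4 - 21*s^3 + 20*s^2 + 40*s + 24)
(2) reduce the parallel group K4, K5 gives (8*s^2 - 15*s + 1)/(2*s - 4)
(3) feedback reduction of (K1+K2+K3), (K4+K5) gives (-42*s^5 + 96*s^4 - 16*s^3 + 86*s^2 - 88*s - 232)/(186*s^6 - 447*s^5 + 133*s^4 - 230*s^3 + 297*s^2 + 707*s - 154)
Evaluating the step-3 result (the overall T(s)) at s = 0 gives T(0) = -232/(-154) = 116/77.

Answer: 116/77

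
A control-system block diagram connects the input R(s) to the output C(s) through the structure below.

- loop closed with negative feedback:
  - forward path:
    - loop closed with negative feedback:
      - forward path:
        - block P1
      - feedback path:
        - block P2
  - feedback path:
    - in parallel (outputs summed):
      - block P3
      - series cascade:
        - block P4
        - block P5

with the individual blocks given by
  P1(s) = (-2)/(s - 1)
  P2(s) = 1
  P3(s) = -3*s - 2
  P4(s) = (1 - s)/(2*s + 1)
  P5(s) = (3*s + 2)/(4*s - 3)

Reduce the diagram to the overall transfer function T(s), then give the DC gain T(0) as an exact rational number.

Step 1: reduce the feedback loop with forward P1 and return P2, giving (-2)/(s - 3)
Step 2: cascade P4, P5, giving (-3*s^2 + s + 2)/(8*s^2 - 2*s - 3)
Step 3: parallel reduction of P3, (P4*P5), giving (-24*s^3 - 13*s^2 + 14*s + 8)/(8*s^2 - 2*s - 3)
Step 4: feedback reduction of [P1/(1+P1*P2)], (P3+(P4*P5)), giving (-16*s^2 + 4*s + 6)/(56*s^3 - 25*s - 7)
That last expression is T(s); at s = 0 only the constant terms survive, so T(0) = 6/(-7) = -6/7.

Therefore the answer is -6/7.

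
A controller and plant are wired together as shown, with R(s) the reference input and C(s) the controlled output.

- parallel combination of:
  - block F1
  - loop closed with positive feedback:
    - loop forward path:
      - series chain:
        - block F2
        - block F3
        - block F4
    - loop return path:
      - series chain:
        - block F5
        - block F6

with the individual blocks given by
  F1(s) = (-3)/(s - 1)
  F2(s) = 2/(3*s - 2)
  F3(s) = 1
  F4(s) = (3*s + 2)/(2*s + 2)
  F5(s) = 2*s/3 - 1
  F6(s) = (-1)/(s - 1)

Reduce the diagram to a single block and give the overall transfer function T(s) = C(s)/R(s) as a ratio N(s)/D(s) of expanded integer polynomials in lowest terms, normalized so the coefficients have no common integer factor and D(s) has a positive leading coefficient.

1. series reduction of F2, F3, F4 gives (3*s + 2)/(3*s^2 + s - 2)
2. reduce the series chain F5, F6 gives (3 - 2*s)/(3*s - 3)
3. apply the feedback formula to (F2*F3*F4), (F5*F6) gives (9*s^2 - 3*s - 6)/(9*s^3 - 14*s)
4. add F1, [(F2*F3*F4)/(1-(F2*F3*F4)*(F5*F6))] (parallel) - this is the overall T(s), already in the required normalized form

Hence the answer: (-18*s^3 - 12*s^2 + 39*s + 6)/(9*s^4 - 9*s^3 - 14*s^2 + 14*s)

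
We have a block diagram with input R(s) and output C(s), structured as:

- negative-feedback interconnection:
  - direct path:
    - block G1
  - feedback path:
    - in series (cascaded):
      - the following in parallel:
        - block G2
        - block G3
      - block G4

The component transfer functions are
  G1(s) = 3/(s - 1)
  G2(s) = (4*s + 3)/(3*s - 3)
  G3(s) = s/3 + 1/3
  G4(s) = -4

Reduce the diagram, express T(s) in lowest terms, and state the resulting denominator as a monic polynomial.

(1) reduce the parallel group G2, G3 = (s^2 + 4*s + 2)/(3*s - 3)
(2) series reduction of (G2+G3), G4 = (-4*s^2 - 16*s - 8)/(3*s - 3)
(3) close the feedback loop around G1, ((G2+G3)*G4) = (3 - 3*s)/(3*s^2 + 18*s + 7)
The result of step 3 is T(s) in lowest terms. Its denominator has leading coefficient 3; dividing the denominator through by 3 makes it monic.

Answer: s^2 + 6*s + 7/3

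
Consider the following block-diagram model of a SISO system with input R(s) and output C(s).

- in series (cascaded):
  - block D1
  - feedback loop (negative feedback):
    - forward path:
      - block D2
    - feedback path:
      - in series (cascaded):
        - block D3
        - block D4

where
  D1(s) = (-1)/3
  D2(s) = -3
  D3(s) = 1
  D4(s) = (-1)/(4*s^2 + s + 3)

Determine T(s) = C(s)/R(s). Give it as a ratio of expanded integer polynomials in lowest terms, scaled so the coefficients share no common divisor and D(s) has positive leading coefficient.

Step 1 - series reduction of D3, D4 -> (-1)/(4*s^2 + s + 3)
Step 2 - reduce the feedback loop with forward D2 and return (D3*D4) -> (-12*s^2 - 3*s - 9)/(4*s^2 + s + 6)
Step 3 - combine D1, [D2/(1+D2*(D3*D4))] in series: this yields T(s), and no further normalization is needed

Hence the answer: (4*s^2 + s + 3)/(4*s^2 + s + 6)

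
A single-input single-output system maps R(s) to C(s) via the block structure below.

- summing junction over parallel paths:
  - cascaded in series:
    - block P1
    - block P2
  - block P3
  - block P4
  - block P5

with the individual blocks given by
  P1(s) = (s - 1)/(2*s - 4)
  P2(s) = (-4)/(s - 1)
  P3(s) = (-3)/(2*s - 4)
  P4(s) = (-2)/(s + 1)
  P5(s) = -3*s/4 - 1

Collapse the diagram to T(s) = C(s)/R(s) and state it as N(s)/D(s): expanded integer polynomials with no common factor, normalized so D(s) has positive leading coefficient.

(1) cascade P1, P2 = (-2)/(s - 2)
(2) parallel reduction of (P1*P2), P3, P4, P5 - this is the overall T(s), already in the required normalized form

Hence the answer: (-3*s^3 - s^2 - 12*s + 10)/(4*s^2 - 4*s - 8)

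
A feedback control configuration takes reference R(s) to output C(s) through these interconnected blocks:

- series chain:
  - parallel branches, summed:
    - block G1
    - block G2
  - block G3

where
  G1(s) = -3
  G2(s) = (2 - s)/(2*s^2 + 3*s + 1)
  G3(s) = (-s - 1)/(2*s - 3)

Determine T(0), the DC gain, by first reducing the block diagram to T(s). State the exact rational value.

First reduce the diagram to T(s).

(1) add G1, G2 (parallel); result (-6*s^2 - 10*s - 1)/(2*s^2 + 3*s + 1)
(2) series reduction of (G1+G2), G3; result (6*s^2 + 10*s + 1)/(4*s^2 - 4*s - 3)
DC gain: substitute s = 0 into T(s) from step 2: T(0) = 1/(-3) = -1/3.

Answer: -1/3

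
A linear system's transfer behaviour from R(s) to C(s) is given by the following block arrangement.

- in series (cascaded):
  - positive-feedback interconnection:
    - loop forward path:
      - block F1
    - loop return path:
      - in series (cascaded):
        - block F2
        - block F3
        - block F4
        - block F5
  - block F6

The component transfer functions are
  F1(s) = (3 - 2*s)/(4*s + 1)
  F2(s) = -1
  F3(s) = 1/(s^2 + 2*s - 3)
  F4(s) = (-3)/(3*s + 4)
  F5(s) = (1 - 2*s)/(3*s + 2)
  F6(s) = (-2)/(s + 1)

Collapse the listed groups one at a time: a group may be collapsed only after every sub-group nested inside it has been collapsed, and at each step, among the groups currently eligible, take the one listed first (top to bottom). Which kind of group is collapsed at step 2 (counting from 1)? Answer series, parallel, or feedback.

The answer is feedback.

Reasoning:
Step 1: reduce the series chain F2, F3, F4, F5
Step 2: feedback reduction of F1, (F2*F3*F4*F5)
Step 3: reduce the series chain [F1/(1-F1*(F2*F3*F4*F5))], F6
At step 2 the group reduced is feedback.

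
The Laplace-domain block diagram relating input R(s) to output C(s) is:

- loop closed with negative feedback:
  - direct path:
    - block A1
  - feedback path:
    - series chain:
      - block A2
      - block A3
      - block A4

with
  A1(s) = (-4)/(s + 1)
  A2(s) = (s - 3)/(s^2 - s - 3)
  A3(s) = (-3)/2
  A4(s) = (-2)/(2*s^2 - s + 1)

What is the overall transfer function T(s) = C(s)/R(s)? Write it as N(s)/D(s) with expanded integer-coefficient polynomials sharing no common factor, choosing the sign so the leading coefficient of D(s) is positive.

Step 1 - reduce the series chain A2, A3, A4: (3*s - 9)/(2*s^4 - 3*s^3 - 4*s^2 + 2*s - 3)
Step 2 - close the feedback loop around A1, (A2*A3*A4); the result is T(s) itself (integer coefficients, no common factor, positive leading denominator coefficient)

Therefore the answer is (-8*s^4 + 12*s^3 + 16*s^2 - 8*s + 12)/(2*s^5 - s^4 - 7*s^3 - 2*s^2 - 13*s + 33).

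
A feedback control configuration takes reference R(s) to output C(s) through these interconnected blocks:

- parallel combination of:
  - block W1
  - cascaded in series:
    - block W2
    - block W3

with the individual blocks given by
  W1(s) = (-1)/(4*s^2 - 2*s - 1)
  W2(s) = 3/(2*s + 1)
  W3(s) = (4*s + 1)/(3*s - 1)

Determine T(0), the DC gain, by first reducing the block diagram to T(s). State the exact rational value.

The answer is -2.

Reasoning:
(1) multiply W2, W3 (series) gives (12*s + 3)/(6*s^2 + s - 1)
(2) reduce the parallel group W1, (W2*W3) gives (48*s^3 - 18*s^2 - 19*s - 2)/(24*s^4 - 8*s^3 - 12*s^2 + s + 1)
DC gain: substitute s = 0 into T(s) from step 2: T(0) = -2/1 = -2.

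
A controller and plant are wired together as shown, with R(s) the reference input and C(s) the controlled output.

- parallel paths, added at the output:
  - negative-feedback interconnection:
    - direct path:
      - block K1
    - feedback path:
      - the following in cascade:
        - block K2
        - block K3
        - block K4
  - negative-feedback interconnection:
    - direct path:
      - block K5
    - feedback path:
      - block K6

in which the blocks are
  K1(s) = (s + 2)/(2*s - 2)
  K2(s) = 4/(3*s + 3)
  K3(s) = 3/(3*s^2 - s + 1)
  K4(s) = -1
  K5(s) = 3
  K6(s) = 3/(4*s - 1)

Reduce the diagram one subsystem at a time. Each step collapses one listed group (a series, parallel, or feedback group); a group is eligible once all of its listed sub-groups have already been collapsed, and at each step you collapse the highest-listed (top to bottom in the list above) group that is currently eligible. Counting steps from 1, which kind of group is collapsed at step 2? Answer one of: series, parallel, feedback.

(1) reduce the series chain K2, K3, K4
(2) collapse the loop (K1 forward, (K2*K3*K4) return)
(3) feedback reduction of K5, K6
(4) add [K1/(1+K1*(K2*K3*K4))], [K5/(1+K5*K6)] (parallel)
So the answer for step 2 is feedback.

Hence the answer: feedback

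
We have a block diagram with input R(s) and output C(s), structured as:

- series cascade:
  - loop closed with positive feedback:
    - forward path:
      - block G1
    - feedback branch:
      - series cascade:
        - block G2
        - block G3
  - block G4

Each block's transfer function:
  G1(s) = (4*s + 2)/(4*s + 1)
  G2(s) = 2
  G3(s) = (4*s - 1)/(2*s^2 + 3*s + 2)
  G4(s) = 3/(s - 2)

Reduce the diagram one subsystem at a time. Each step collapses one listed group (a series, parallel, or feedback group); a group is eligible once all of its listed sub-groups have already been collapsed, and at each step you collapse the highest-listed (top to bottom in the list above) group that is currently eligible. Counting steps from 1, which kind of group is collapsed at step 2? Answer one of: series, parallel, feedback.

Reducing step by step:

(1) multiply G2, G3 (series)
(2) feedback reduction of G1, (G2*G3)
(3) combine [G1/(1-G1*(G2*G3))], G4 in series
The group at step 2 is a feedback group.

Answer: feedback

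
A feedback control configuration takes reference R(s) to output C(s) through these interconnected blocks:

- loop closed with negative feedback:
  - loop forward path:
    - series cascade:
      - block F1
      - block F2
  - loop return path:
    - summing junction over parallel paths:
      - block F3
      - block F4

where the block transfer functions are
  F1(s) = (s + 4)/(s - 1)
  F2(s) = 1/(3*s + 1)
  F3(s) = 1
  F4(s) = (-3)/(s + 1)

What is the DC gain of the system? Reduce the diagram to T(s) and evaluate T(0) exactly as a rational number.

The answer is -4/9.

Reasoning:
Step 1. series reduction of F1, F2: (s + 4)/(3*s^2 - 2*s - 1)
Step 2. add F3, F4 (parallel): (s - 2)/(s + 1)
Step 3. collapse the loop ((F1*F2) forward, (F3+F4) return): (s^2 + 5*s + 4)/(3*s^3 + 2*s^2 - s - 9)
That last expression is T(s); at s = 0 only the constant terms survive, so T(0) = 4/(-9) = -4/9.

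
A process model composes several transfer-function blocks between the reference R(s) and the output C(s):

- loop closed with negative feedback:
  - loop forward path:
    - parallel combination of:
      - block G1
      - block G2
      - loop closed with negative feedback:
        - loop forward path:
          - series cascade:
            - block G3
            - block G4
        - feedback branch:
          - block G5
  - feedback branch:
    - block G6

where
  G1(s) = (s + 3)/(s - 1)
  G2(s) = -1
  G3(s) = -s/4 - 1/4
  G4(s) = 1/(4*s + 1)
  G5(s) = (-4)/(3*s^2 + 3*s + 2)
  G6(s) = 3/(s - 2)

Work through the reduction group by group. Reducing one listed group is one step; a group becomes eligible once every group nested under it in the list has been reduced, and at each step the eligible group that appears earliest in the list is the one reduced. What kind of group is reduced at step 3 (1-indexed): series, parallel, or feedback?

Answer: parallel

Working:
(1) multiply G3, G4 (series)
(2) collapse the loop ((G3*G4) forward, G5 return)
(3) sum the parallel branches G1, G2, [(G3*G4)/(1+(G3*G4)*G5)]
(4) close the feedback loop around (G1+G2+[(G3*G4)/(1+(G3*G4)*G5)]), G6
At step 3 the group reduced is parallel.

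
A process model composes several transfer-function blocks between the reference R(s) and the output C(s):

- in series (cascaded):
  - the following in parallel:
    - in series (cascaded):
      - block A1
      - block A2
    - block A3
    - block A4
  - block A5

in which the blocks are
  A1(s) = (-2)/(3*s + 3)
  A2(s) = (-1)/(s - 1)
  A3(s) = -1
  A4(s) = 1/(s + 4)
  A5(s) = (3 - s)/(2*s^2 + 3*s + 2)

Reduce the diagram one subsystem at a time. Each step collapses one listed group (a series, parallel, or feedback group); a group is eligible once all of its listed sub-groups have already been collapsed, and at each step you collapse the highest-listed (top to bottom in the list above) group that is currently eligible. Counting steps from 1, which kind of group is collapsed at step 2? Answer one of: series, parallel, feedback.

[1] reduce the series chain A1, A2
[2] add (A1*A2), A3, A4 (parallel)
[3] cascade ((A1*A2)+A3+A4), A5
So the answer for step 2 is parallel.

Final answer: parallel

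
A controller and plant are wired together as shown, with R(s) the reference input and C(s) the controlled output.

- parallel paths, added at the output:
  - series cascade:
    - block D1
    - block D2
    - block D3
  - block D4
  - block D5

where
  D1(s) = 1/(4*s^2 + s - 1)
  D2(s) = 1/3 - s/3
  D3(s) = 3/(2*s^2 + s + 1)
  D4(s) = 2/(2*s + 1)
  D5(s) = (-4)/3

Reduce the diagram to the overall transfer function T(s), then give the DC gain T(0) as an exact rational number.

1. series reduction of D1, D2, D3 gives (1 - s)/(8*s^4 + 6*s^3 + 3*s^2 - 1)
2. combine (D1*D2*D3), D4, D5 in parallel gives (-64*s^5 - 32*s^4 - 12*s^3 + 11*s + 1)/(48*s^5 + 60*s^4 + 36*s^3 + 9*s^2 - 6*s - 3)
Evaluating the step-2 result (the overall T(s)) at s = 0 gives T(0) = 1/(-3) = -1/3.

Final answer: -1/3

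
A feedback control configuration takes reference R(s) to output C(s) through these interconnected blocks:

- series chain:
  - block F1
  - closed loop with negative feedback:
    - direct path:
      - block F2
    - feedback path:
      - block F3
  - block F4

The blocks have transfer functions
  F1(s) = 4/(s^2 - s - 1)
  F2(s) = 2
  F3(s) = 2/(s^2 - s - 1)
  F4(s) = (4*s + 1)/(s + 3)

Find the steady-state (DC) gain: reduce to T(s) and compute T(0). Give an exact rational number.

(1) close the feedback loop around F2, F3 = (2*s^2 - 2*s - 2)/(s^2 - s + 3)
(2) cascade F1, [F2/(1+F2*F3)], F4 = (32*s + 8)/(s^3 + 2*s^2 + 9)
Evaluating the step-2 result (the overall T(s)) at s = 0 gives T(0) = 8/9.

Hence the answer: 8/9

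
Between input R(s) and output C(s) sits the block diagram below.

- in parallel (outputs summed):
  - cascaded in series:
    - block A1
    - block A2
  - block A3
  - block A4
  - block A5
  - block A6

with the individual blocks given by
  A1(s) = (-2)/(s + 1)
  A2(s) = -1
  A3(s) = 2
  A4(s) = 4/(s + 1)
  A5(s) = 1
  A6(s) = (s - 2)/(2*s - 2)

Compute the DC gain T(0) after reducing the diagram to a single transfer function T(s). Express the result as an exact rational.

Reducing step by step:

Step 1. series reduction of A1, A2 = 2/(s + 1)
Step 2. combine (A1*A2), A3, A4, A5, A6 in parallel = (7*s^2 + 11*s - 20)/(2*s^2 - 2)
Step 2 gives the overall T(s). Then T(0) = -20/(-2) = 10.

Answer: 10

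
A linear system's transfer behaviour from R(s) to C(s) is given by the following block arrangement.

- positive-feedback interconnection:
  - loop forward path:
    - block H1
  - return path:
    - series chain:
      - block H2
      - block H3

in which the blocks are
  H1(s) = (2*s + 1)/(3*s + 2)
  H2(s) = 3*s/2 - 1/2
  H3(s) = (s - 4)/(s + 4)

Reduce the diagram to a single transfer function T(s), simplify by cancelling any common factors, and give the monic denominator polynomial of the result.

Step 1 - cascade H2, H3 -> (3*s^2 - 13*s + 4)/(2*s + 8)
Step 2 - apply the feedback formula to H1, (H2*H3) -> (-4*s^2 - 18*s - 8)/(6*s^3 - 29*s^2 - 33*s - 12)
No further cancellation is possible in the step-2 result, so that is T(s). Its denominator becomes monic after dividing by the leading coefficient 6.

Answer: s^3 - 29*s^2/6 - 11*s/2 - 2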